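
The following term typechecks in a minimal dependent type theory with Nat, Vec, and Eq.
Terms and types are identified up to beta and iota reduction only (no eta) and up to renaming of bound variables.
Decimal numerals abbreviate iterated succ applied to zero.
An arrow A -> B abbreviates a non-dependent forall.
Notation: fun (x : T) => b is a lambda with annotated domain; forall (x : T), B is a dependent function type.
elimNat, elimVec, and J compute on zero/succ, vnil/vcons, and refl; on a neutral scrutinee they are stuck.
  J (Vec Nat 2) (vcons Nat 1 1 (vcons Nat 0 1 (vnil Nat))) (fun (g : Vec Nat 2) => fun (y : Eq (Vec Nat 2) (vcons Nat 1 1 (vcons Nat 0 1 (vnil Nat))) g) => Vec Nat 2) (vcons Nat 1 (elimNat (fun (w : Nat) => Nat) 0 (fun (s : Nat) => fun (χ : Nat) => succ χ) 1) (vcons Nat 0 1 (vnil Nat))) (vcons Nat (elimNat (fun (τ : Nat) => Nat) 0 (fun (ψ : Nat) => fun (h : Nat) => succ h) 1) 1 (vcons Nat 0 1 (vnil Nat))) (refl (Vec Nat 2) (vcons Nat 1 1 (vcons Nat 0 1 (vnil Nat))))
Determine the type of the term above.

type:
  Vec Nat 2


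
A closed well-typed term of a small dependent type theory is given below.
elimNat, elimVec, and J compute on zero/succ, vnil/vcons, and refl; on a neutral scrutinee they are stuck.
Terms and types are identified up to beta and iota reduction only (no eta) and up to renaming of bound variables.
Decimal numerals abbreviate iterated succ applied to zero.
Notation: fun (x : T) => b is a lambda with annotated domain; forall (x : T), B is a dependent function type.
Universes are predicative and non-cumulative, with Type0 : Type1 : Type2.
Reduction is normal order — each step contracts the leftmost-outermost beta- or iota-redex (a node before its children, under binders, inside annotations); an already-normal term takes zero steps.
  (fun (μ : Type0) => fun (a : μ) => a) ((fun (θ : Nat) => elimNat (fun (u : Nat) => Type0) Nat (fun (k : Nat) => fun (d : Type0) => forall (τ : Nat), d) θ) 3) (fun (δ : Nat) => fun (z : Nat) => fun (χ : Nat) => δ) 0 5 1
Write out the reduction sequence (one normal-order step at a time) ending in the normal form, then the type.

normal-order reduction sequence:
  (fun (μ : Type0) => fun (a : μ) => a) ((fun (θ : Nat) => elimNat (fun (u : Nat) => Type0) Nat (fun (k : Nat) => fun (d : Type0) => forall (τ : Nat), d) θ) 3) (fun (δ : Nat) => fun (z : Nat) => fun (χ : Nat) => δ) 0 5 1
  ~> (fun (μ : (fun (a : Nat) => elimNat (fun (θ : Nat) => Type0) Nat (fun (u : Nat) => fun (k : Type0) => forall (d : Nat), k) a) 3) => μ) (fun (τ : Nat) => fun (δ : Nat) => fun (z : Nat) => τ) 0 5 1
  ~> (fun (μ : Nat) => fun (a : Nat) => fun (θ : Nat) => μ) 0 5 1
  ~> (fun (μ : Nat) => fun (a : Nat) => 0) 5 1
  ~> (fun (μ : Nat) => 0) 1
  ~> 0
the term's type:
  Nat


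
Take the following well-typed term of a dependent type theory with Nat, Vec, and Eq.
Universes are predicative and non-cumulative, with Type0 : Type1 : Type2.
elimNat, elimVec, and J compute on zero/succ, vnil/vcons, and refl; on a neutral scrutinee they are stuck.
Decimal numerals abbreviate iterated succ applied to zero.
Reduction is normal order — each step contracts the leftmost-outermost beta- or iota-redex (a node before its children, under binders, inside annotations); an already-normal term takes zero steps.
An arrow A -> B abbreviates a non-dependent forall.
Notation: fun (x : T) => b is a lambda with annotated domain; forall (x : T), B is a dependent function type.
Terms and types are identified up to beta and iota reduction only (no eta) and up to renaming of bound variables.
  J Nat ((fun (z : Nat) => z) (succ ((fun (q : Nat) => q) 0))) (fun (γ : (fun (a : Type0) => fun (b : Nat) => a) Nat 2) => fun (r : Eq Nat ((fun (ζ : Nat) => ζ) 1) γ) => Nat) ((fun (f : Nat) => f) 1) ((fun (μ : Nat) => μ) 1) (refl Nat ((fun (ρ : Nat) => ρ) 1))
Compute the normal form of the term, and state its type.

resulting normal form:
  1
inferred type:
  Nat
observation: normalization takes exactly 2 steps under the normal-order strategy.


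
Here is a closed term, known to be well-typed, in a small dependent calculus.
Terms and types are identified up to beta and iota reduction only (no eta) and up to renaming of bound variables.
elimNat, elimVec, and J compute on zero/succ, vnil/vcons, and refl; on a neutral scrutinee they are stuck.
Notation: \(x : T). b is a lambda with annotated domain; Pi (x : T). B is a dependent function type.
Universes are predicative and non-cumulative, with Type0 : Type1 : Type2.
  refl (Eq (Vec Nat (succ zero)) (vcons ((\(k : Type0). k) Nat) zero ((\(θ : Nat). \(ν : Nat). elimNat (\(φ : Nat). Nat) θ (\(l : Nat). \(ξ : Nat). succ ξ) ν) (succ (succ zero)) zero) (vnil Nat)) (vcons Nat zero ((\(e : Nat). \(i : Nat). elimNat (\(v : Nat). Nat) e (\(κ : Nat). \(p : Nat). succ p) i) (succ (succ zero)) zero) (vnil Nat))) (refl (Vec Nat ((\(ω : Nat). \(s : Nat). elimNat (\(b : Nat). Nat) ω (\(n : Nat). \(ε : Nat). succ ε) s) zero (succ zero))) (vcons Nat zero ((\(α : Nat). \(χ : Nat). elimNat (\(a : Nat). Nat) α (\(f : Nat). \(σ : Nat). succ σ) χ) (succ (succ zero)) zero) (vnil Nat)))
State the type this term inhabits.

inferred type:
  Eq (Eq (Vec Nat (succ zero)) (vcons Nat zero (succ (succ zero)) (vnil Nat)) (vcons Nat zero (succ (succ zero)) (vnil Nat))) (refl (Vec Nat (succ zero)) (vcons Nat zero (succ (succ zero)) (vnil Nat))) (refl (Vec Nat (succ zero)) (vcons Nat zero (succ (succ zero)) (vnil Nat)))


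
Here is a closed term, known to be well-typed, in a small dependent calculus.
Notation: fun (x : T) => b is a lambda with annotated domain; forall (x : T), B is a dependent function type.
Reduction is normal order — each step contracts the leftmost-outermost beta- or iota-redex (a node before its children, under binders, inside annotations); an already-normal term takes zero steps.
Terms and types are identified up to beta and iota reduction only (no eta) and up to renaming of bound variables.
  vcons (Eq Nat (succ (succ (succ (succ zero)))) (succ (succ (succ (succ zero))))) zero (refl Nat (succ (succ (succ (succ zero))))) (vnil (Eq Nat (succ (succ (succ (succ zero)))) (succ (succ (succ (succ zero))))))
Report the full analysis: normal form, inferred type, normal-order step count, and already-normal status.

reduced normal form:
  vcons (Eq Nat (succ (succ (succ (succ zero)))) (succ (succ (succ (succ zero))))) zero (refl Nat (succ (succ (succ (succ zero))))) (vnil (Eq Nat (succ (succ (succ (succ zero)))) (succ (succ (succ (succ zero))))))
the term's type:
  Vec (Eq Nat (succ (succ (succ (succ zero)))) (succ (succ (succ (succ zero))))) (succ zero)
steps to reach normal form (normal order): 0
term was already normal: yes


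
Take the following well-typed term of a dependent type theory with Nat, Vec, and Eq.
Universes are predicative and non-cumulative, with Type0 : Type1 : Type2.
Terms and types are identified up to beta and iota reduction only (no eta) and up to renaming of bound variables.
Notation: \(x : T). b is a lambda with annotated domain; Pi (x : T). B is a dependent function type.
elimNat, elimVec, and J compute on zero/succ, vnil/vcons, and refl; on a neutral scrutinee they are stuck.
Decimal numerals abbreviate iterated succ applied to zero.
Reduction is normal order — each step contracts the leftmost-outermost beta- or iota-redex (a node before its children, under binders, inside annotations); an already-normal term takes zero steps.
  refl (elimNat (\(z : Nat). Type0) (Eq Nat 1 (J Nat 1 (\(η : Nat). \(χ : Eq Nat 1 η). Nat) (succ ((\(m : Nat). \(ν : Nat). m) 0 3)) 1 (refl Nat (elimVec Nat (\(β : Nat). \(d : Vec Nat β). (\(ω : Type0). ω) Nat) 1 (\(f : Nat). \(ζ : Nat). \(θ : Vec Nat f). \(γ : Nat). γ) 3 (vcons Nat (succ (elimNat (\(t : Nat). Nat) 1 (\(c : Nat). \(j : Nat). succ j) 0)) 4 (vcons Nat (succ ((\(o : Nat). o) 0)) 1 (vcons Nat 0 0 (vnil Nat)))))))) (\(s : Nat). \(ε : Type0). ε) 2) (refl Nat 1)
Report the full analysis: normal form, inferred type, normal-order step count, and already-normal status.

normal form:
  refl (Eq Nat 1 1) (refl Nat 1)
inferred type:
  Eq (Eq Nat 1 1) (refl Nat 1) (refl Nat 1)
reduction steps (normal order): 10
started in normal form: no
first redex: an elimNat iota-redex


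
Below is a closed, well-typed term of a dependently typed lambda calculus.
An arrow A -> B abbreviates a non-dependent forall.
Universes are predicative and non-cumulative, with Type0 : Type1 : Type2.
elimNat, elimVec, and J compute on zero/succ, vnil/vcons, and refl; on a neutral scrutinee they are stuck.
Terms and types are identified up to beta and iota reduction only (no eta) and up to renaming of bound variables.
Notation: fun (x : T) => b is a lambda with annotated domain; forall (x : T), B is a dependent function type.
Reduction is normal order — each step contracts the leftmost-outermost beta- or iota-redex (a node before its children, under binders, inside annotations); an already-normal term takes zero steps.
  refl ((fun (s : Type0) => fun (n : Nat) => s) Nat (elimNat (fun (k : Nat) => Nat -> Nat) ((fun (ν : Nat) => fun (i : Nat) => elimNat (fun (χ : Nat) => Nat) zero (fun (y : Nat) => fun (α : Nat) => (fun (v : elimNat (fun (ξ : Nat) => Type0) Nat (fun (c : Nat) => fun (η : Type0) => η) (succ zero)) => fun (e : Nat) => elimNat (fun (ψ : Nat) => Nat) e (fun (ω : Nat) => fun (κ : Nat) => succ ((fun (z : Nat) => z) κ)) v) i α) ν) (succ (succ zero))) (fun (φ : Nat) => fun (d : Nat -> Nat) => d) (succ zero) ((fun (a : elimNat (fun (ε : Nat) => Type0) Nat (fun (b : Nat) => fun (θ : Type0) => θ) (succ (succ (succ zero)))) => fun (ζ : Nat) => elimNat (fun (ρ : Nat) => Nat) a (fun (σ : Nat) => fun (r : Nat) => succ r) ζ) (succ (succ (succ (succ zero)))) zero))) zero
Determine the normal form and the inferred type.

resulting normal form:
  refl Nat zero
inferred type:
  Eq Nat zero zero


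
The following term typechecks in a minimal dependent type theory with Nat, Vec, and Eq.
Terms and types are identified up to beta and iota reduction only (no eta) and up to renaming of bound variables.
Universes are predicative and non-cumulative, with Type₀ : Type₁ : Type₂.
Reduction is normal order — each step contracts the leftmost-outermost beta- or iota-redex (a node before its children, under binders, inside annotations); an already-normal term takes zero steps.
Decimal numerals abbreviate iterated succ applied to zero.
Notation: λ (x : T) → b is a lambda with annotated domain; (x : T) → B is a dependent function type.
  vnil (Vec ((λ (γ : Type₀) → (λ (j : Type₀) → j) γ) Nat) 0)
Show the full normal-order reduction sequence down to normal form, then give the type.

normal-order reduction:
  vnil (Vec ((λ (γ : Type₀) → (λ (j : Type₀) → j) γ) Nat) 0)
  ~> vnil (Vec ((λ (γ : Type₀) → γ) Nat) 0)
  ~> vnil (Vec Nat 0)
the term's type:
  Vec (Vec Nat 0) 0


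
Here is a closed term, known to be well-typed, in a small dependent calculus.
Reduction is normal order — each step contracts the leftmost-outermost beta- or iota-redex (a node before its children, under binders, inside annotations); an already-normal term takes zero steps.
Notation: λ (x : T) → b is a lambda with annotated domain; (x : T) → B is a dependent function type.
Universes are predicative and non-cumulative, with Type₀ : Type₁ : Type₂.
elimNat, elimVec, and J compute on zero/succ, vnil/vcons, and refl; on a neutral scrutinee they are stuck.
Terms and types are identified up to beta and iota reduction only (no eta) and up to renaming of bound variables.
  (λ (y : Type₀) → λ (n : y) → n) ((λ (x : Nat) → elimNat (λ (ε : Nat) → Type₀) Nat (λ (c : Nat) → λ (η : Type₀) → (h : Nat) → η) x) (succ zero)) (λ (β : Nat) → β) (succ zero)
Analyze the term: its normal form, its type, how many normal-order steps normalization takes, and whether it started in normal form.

reduced normal form:
  succ zero
inferred type:
  Nat
steps to reach normal form (normal order): 3
already normal: no
first contracted redex: a beta-redex


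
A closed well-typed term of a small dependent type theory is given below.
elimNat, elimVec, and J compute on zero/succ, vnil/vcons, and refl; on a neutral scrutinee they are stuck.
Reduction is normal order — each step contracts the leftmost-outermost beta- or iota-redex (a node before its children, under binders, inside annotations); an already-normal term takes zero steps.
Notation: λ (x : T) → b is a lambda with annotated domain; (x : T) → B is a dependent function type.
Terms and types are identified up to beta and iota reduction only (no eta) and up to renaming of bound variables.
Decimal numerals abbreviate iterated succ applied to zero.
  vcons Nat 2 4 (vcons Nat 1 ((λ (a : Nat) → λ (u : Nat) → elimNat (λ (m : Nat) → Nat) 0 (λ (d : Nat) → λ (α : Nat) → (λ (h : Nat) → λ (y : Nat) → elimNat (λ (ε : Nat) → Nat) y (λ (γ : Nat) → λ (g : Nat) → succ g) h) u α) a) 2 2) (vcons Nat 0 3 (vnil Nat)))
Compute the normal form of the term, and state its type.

reduced normal form:
  vcons Nat 2 4 (vcons Nat 1 4 (vcons Nat 0 3 (vnil Nat)))
the term's type:
  Vec Nat 3


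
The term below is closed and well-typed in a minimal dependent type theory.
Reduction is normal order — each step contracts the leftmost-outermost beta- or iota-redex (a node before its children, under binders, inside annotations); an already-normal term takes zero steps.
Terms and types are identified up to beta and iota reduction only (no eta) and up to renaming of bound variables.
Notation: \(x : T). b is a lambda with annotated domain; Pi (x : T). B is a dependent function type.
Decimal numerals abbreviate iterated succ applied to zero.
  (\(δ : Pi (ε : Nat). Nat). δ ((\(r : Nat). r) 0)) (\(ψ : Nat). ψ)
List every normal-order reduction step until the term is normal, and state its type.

normal-order reduction:
  (\(δ : Pi (ε : Nat). Nat). δ ((\(r : Nat). r) 0)) (\(ψ : Nat). ψ)
  ~> (\(δ : Nat). δ) ((\(ε : Nat). ε) 0)
  ~> (\(δ : Nat). δ) 0
  ~> 0
the term's type:
  Nat


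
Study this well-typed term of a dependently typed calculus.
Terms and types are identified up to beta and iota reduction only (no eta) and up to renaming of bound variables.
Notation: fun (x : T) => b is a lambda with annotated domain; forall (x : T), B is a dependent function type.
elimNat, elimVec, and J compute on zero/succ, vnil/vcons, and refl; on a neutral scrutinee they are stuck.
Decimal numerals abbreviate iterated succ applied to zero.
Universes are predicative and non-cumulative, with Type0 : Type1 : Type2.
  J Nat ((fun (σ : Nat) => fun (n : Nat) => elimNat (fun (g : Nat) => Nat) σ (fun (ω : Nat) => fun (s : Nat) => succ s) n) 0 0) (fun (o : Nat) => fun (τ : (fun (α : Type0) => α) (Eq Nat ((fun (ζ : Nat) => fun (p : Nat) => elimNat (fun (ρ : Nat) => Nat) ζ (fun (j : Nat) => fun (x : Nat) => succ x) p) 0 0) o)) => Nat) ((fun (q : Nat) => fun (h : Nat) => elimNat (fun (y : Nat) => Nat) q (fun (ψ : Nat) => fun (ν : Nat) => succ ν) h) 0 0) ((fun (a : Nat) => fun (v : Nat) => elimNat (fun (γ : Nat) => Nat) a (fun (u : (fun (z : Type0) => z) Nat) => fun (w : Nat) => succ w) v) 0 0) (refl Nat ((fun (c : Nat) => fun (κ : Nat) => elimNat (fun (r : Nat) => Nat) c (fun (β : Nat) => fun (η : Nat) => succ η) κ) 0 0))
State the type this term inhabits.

inferred type:
  Nat


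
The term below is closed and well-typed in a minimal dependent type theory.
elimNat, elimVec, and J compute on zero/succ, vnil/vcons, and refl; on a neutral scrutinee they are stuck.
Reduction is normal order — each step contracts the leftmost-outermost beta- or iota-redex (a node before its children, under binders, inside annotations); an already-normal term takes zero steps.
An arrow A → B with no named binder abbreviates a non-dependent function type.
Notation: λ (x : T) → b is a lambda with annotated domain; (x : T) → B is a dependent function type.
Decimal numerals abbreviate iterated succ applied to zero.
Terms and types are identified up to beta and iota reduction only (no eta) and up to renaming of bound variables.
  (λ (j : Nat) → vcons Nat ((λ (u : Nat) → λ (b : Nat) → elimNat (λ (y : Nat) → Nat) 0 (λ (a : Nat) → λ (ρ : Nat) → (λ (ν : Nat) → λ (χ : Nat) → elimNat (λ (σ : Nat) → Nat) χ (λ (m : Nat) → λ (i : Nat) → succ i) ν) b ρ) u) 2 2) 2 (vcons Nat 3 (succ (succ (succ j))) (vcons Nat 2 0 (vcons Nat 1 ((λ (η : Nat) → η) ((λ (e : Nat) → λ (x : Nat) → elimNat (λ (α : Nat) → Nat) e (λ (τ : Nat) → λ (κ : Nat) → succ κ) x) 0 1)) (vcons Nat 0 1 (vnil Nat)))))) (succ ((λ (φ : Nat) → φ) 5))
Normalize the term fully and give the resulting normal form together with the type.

resulting normal form:
  vcons Nat 4 2 (vcons Nat 3 9 (vcons Nat 2 0 (vcons Nat 1 1 (vcons Nat 0 1 (vnil Nat)))))
type:
  Vec Nat 5
observation: the leftmost-outermost redex is a beta-redex, and normalization takes 36 steps.


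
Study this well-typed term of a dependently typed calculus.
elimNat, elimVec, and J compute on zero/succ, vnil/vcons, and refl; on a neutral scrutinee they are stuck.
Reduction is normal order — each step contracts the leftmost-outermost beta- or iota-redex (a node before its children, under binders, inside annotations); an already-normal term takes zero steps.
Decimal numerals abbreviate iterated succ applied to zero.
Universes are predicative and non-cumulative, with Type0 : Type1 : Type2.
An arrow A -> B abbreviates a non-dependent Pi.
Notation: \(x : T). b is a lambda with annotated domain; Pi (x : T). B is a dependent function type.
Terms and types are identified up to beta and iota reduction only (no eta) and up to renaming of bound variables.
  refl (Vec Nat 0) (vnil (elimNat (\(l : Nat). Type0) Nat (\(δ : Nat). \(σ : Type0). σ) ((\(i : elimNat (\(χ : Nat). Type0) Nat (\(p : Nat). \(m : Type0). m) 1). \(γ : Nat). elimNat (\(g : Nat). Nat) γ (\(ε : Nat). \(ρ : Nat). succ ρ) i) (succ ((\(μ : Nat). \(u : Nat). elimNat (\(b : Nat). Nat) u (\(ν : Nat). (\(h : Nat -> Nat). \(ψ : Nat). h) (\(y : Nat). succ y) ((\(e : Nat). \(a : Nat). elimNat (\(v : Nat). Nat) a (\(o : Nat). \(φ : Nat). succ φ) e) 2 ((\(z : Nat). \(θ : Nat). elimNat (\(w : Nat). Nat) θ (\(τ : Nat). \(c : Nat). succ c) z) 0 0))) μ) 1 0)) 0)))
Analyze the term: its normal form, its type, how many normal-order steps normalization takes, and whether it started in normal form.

reduced normal form:
  refl (Vec Nat 0) (vnil Nat)
the term's type:
  Eq (Vec Nat 0) (vnil Nat) (vnil Nat)
normal-order step count: 24
started in normal form: no
first contracted redex: a beta-redex


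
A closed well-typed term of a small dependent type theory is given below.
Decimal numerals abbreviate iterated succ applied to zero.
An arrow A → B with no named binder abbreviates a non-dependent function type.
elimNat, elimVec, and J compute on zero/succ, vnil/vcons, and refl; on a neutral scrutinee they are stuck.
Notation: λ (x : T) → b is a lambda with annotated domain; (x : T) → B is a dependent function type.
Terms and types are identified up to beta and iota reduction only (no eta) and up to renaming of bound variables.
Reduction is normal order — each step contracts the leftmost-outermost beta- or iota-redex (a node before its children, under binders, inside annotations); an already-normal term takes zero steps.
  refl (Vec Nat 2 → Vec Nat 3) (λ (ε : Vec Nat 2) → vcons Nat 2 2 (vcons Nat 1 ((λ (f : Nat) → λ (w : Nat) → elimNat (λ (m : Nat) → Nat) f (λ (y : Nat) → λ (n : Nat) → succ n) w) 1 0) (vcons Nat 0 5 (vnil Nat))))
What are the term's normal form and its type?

reduced normal form:
  refl (Vec Nat 2 → Vec Nat 3) (λ (ε : Vec Nat 2) → vcons Nat 2 2 (vcons Nat 1 1 (vcons Nat 0 5 (vnil Nat))))
inferred type:
  Eq (Vec Nat 2 → Vec Nat 3) (λ (ε : Vec Nat 2) → vcons Nat 2 2 (vcons Nat 1 1 (vcons Nat 0 5 (vnil Nat)))) (λ (f : Vec Nat 2) → vcons Nat 2 2 (vcons Nat 1 1 (vcons Nat 0 5 (vnil Nat))))
observation: the term reaches its normal form after 3 normal-order steps.


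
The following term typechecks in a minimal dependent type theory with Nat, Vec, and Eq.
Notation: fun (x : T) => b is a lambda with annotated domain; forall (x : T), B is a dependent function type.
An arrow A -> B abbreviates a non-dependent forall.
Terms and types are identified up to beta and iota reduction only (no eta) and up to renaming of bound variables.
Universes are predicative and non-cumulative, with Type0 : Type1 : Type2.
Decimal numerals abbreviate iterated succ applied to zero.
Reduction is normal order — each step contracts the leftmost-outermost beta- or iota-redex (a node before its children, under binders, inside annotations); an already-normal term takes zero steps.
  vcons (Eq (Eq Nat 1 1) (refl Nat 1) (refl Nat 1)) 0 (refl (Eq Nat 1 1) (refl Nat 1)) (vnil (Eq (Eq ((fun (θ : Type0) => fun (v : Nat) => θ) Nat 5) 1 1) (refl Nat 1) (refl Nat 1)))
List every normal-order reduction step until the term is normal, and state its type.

reduction (normal order):
  vcons (Eq (Eq Nat 1 1) (refl Nat 1) (refl Nat 1)) 0 (refl (Eq Nat 1 1) (refl Nat 1)) (vnil (Eq (Eq ((fun (θ : Type0) => fun (v : Nat) => θ) Nat 5) 1 1) (refl Nat 1) (refl Nat 1)))
  ~> vcons (Eq (Eq Nat 1 1) (refl Nat 1) (refl Nat 1)) 0 (refl (Eq Nat 1 1) (refl Nat 1)) (vnil (Eq (Eq ((fun (θ : Nat) => Nat) 5) 1 1) (refl Nat 1) (refl Nat 1)))
  ~> vcons (Eq (Eq Nat 1 1) (refl Nat 1) (refl Nat 1)) 0 (refl (Eq Nat 1 1) (refl Nat 1)) (vnil (Eq (Eq Nat 1 1) (refl Nat 1) (refl Nat 1)))
type:
  Vec (Eq (Eq Nat 1 1) (refl Nat 1) (refl Nat 1)) 1


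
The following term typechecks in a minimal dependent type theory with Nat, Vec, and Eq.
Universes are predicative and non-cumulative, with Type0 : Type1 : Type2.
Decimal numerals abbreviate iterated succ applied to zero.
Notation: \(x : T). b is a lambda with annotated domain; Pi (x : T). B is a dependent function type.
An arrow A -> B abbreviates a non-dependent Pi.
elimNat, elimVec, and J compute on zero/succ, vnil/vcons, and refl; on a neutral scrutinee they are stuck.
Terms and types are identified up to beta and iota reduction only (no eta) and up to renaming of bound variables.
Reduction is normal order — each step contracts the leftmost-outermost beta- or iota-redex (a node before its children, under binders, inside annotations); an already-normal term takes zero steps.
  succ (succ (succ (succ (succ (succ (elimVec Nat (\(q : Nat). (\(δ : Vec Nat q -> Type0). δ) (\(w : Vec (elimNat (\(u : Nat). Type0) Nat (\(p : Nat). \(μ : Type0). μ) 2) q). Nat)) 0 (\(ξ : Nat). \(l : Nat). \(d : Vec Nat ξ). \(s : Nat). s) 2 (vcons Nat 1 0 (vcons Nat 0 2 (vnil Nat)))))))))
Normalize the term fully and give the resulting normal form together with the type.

reduced normal form:
  6
type:
  Nat
observation: 11 normal-order steps separate the term from its normal form.


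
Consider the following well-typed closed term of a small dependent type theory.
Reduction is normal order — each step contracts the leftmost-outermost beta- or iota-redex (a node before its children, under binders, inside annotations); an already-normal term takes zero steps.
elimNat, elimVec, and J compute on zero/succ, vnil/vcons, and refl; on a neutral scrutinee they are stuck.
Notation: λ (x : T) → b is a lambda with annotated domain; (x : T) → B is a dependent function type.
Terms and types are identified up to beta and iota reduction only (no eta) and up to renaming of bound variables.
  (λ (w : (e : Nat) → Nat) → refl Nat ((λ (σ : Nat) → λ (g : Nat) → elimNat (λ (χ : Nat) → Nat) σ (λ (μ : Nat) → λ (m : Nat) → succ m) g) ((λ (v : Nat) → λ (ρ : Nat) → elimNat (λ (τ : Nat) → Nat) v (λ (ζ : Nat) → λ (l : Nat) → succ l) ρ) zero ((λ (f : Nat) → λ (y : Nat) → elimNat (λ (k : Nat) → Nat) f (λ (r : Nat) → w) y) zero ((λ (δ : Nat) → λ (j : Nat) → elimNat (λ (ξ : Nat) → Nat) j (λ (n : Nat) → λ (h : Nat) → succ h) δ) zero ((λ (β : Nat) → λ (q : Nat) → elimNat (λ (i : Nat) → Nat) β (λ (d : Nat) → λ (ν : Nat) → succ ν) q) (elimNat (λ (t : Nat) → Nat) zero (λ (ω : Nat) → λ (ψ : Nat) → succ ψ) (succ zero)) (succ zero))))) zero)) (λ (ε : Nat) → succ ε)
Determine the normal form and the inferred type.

reduced normal form:
  refl Nat (succ (succ zero))
the term's type:
  Eq Nat (succ (succ zero)) (succ (succ zero))
observation: the first redex contracted is a beta-redex; the normal form is reached in 35 normal-order steps.


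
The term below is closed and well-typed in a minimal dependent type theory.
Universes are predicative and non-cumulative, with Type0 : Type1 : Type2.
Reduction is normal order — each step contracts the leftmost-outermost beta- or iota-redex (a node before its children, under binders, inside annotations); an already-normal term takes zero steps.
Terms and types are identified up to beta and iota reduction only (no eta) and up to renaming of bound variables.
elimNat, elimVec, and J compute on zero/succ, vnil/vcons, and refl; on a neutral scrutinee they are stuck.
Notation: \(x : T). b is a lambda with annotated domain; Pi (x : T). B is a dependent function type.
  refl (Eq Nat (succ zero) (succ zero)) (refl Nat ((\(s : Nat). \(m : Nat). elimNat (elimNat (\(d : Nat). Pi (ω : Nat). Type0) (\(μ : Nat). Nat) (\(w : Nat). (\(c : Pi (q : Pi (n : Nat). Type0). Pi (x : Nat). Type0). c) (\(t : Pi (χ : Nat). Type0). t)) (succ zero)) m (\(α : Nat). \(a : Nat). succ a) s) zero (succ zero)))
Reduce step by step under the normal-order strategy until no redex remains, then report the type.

normal-order reduction:
  refl (Eq Nat (succ zero) (succ zero)) (refl Nat ((\(s : Nat). \(m : Nat). elimNat (elimNat (\(d : Nat). Pi (ω : Nat). Type0) (\(μ : Nat). Nat) (\(w : Nat). (\(c : Pi (q : Pi (n : Nat). Type0). Pi (x : Nat). Type0). c) (\(t : Pi (χ : Nat). Type0). t)) (succ zero)) m (\(α : Nat). \(a : Nat). succ a) s) zero (succ zero)))
  ~> refl (Eq Nat (succ zero) (succ zero)) (refl Nat ((\(s : Nat). elimNat (elimNat (\(m : Nat). Pi (d : Nat). Type0) (\(ω : Nat). Nat) (\(μ : Nat). (\(w : Pi (c : Pi (q : Nat). Type0). Pi (n : Nat). Type0). w) (\(x : Pi (t : Nat). Type0). x)) (succ zero)) s (\(χ : Nat). \(α : Nat). succ α) zero) (succ zero)))
  ~> refl (Eq Nat (succ zero) (succ zero)) (refl Nat (elimNat (elimNat (\(s : Nat). Pi (m : Nat). Type0) (\(d : Nat). Nat) (\(ω : Nat). (\(μ : Pi (w : Pi (c : Nat). Type0). Pi (q : Nat). Type0). μ) (\(n : Pi (x : Nat). Type0). n)) (succ zero)) (succ zero) (\(t : Nat). \(χ : Nat). succ χ) zero))
  ~> refl (Eq Nat (succ zero) (succ zero)) (refl Nat (succ zero))
the term's type:
  Eq (Eq Nat (succ zero) (succ zero)) (refl Nat (succ zero)) (refl Nat (succ zero))


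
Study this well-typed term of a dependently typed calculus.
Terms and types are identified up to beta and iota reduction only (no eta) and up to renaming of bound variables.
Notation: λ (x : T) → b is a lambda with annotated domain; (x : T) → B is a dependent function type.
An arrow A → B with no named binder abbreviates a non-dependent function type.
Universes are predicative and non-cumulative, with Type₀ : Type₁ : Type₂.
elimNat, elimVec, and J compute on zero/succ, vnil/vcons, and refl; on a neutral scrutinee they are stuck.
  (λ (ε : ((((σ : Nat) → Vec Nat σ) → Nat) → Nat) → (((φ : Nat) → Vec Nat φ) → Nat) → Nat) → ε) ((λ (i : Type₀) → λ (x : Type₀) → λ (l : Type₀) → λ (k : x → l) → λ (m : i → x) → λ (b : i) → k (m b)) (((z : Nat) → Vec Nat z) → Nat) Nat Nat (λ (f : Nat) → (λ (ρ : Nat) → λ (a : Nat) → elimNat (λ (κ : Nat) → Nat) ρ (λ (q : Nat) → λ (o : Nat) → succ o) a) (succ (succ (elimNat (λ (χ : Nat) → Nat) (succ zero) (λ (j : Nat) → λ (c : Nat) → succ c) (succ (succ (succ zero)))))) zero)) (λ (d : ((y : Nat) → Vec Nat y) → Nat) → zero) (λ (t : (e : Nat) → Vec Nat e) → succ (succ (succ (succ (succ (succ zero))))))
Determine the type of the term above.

the term's type:
  Nat


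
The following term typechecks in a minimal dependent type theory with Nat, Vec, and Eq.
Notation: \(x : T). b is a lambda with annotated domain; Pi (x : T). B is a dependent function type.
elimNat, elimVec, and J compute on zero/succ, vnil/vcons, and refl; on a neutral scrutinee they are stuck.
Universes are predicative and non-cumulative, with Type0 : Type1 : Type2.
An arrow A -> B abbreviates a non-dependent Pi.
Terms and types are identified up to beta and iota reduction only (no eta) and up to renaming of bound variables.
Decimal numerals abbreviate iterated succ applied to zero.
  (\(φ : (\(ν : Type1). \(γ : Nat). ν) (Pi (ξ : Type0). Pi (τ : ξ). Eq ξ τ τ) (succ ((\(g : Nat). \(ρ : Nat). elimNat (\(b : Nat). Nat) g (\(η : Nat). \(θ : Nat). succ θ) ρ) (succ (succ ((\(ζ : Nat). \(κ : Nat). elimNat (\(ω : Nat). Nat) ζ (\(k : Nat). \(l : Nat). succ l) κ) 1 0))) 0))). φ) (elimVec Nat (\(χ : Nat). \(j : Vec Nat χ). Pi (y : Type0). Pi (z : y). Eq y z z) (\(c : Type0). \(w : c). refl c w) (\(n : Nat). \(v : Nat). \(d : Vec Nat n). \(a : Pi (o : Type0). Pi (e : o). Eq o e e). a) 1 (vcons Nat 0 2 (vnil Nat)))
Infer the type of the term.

type:
  Pi (φ : Type0). Pi (ν : φ). Eq φ ν ν


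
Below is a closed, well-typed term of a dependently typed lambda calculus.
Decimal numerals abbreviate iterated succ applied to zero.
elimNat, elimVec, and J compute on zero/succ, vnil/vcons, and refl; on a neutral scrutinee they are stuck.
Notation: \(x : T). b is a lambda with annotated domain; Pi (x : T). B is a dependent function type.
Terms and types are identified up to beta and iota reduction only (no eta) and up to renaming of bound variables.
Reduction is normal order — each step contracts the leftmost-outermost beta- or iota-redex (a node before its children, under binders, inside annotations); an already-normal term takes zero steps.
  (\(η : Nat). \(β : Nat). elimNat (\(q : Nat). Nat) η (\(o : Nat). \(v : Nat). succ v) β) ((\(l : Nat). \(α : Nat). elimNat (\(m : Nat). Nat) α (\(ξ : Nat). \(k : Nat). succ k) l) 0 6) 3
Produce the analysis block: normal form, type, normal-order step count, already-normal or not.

normal form:
  9
the term's type:
  Nat
reduction steps (normal order): 15
term was already normal: no
first redex: a beta-redex


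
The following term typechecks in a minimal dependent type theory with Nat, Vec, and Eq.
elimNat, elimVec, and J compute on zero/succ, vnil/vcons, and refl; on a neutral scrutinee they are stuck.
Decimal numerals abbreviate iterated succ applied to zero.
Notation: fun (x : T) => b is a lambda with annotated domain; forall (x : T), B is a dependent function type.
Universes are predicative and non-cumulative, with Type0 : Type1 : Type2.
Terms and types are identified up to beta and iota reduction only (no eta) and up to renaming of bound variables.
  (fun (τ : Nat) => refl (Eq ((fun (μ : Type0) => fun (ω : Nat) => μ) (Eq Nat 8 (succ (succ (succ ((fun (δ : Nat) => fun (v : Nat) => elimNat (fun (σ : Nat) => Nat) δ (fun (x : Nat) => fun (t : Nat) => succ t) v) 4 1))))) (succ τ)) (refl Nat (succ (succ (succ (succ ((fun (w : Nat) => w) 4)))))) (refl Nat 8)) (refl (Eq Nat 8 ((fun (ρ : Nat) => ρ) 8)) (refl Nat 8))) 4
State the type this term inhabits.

the term's type:
  Eq (Eq (Eq Nat 8 8) (refl Nat 8) (refl Nat 8)) (refl (Eq Nat 8 8) (refl Nat 8)) (refl (Eq Nat 8 8) (refl Nat 8))


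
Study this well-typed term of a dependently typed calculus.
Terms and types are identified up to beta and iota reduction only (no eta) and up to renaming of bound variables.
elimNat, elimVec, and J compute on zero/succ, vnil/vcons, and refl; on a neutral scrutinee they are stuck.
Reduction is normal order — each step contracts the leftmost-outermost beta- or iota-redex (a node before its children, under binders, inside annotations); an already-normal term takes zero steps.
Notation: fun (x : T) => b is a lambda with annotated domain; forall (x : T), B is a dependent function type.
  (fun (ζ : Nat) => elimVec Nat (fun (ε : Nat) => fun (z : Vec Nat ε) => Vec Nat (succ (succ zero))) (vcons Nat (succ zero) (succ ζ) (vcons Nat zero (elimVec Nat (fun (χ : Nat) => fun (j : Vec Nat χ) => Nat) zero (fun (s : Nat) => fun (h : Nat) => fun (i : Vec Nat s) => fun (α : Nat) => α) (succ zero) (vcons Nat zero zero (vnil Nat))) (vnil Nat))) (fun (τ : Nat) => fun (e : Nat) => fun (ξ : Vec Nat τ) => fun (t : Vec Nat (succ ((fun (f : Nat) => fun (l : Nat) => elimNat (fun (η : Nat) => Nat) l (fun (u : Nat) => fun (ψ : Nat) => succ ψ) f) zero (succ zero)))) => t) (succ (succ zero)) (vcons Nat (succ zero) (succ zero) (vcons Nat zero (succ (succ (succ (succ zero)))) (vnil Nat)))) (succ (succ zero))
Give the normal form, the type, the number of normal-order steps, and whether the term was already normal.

normal form:
  vcons Nat (succ zero) (succ (succ (succ zero))) (vcons Nat zero zero (vnil Nat))
inferred type:
  Vec Nat (succ (succ zero))
normal-order step count: 18
already normal: no
first contracted redex: a beta-redex


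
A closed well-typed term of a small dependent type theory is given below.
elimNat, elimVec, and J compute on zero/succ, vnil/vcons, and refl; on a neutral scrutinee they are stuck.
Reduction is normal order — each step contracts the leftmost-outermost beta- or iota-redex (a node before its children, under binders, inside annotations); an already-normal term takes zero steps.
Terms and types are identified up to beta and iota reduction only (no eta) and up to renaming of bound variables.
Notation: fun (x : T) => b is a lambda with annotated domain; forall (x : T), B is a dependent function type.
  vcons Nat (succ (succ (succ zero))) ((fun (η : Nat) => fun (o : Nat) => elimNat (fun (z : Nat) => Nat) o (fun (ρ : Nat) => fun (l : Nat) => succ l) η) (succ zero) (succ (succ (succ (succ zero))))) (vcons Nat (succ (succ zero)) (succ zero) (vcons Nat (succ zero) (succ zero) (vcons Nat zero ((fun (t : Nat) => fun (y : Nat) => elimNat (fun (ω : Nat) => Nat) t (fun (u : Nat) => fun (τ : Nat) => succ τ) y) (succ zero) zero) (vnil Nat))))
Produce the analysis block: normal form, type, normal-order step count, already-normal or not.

resulting normal form:
  vcons Nat (succ (succ (succ zero))) (succ (succ (succ (succ (succ zero))))) (vcons Nat (succ (succ zero)) (succ zero) (vcons Nat (succ zero) (succ zero) (vcons Nat zero (succ zero) (vnil Nat))))
inferred type:
  Vec Nat (succ (succ (succ (succ zero))))
reduction steps (normal order): 9
started in normal form: no
first redex: a beta-redex


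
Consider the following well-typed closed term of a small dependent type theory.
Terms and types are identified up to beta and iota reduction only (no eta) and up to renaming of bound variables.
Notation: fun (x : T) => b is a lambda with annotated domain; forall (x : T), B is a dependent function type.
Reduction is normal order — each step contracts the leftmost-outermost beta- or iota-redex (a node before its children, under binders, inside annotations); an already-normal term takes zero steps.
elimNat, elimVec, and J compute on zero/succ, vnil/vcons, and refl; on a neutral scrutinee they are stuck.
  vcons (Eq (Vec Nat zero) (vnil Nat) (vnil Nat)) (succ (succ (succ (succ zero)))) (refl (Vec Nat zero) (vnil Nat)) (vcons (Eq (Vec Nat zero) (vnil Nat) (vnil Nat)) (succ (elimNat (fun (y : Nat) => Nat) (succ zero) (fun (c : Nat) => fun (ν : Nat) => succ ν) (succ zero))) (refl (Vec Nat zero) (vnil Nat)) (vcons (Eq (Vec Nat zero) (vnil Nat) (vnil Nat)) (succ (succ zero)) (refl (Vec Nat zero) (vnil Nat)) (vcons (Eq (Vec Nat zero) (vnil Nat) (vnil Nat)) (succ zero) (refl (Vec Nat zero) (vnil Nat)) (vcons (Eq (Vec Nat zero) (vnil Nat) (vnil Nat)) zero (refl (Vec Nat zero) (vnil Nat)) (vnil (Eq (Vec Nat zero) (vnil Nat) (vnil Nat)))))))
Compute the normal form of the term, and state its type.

reduced normal form:
  vcons (Eq (Vec Nat zero) (vnil Nat) (vnil Nat)) (succ (succ (succ (succ zero)))) (refl (Vec Nat zero) (vnil Nat)) (vcons (Eq (Vec Nat zero) (vnil Nat) (vnil Nat)) (succ (succ (succ zero))) (refl (Vec Nat zero) (vnil Nat)) (vcons (Eq (Vec Nat zero) (vnil Nat) (vnil Nat)) (succ (succ zero)) (refl (Vec Nat zero) (vnil Nat)) (vcons (Eq (Vec Nat zero) (vnil Nat) (vnil Nat)) (succ zero) (refl (Vec Nat zero) (vnil Nat)) (vcons (Eq (Vec Nat zero) (vnil Nat) (vnil Nat)) zero (refl (Vec Nat zero) (vnil Nat)) (vnil (Eq (Vec Nat zero) (vnil Nat) (vnil Nat)))))))
the term's type:
  Vec (Eq (Vec Nat zero) (vnil Nat) (vnil Nat)) (succ (succ (succ (succ (succ zero)))))


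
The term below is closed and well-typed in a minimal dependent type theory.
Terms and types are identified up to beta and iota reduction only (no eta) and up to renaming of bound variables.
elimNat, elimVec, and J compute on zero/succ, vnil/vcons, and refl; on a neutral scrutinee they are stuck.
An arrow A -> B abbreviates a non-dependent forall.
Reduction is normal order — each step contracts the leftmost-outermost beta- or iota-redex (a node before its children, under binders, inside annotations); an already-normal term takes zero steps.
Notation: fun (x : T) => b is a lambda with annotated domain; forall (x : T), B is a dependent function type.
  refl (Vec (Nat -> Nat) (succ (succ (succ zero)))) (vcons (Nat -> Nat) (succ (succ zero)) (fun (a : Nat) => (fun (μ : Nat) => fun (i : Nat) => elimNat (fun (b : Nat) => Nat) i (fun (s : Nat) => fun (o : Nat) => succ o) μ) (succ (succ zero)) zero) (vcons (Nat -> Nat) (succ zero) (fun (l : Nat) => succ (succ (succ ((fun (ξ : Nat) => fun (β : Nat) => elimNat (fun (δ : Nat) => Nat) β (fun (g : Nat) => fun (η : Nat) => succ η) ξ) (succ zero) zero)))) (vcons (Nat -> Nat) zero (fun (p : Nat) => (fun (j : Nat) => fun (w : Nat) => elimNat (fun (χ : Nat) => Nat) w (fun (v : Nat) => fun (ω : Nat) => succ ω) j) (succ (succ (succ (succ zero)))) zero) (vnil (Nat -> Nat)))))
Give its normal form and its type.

normal form:
  refl (Vec (Nat -> Nat) (succ (succ (succ zero)))) (vcons (Nat -> Nat) (succ (succ zero)) (fun (a : Nat) => succ (succ zero)) (vcons (Nat -> Nat) (succ zero) (fun (μ : Nat) => succ (succ (succ (succ zero)))) (vcons (Nat -> Nat) zero (fun (i : Nat) => succ (succ (succ (succ zero)))) (vnil (Nat -> Nat)))))
inferred type:
  Eq (Vec (Nat -> Nat) (succ (succ (succ zero)))) (vcons (Nat -> Nat) (succ (succ zero)) (fun (a : Nat) => succ (succ zero)) (vcons (Nat -> Nat) (succ zero) (fun (μ : Nat) => succ (succ (succ (succ zero)))) (vcons (Nat -> Nat) zero (fun (i : Nat) => succ (succ (succ (succ zero)))) (vnil (Nat -> Nat))))) (vcons (Nat -> Nat) (succ (succ zero)) (fun (b : Nat) => succ (succ zero)) (vcons (Nat -> Nat) (succ zero) (fun (s : Nat) => succ (succ (succ (succ zero)))) (vcons (Nat -> Nat) zero (fun (o : Nat) => succ (succ (succ (succ zero)))) (vnil (Nat -> Nat)))))
observation: the term reaches its normal form after 30 normal-order steps.


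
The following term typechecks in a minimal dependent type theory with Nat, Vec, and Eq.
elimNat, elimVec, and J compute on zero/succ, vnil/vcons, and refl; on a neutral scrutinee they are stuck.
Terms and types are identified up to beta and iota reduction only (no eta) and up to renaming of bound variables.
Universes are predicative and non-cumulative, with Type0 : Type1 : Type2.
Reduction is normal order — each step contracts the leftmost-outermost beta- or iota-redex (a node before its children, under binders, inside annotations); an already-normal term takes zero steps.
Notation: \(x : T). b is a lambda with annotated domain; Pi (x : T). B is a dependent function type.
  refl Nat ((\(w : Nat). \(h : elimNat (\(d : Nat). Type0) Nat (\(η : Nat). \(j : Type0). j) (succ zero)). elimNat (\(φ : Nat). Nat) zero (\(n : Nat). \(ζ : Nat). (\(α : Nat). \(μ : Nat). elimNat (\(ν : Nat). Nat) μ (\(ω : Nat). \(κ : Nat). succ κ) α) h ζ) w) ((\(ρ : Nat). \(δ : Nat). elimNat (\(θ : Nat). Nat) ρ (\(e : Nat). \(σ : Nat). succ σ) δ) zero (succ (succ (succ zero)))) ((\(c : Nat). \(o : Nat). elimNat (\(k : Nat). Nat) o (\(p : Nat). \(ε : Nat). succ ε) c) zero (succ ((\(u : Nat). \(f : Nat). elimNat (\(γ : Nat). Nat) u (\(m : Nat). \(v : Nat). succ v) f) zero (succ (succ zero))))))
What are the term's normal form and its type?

resulting normal form:
  refl Nat (succ (succ (succ (succ (succ (succ (succ (succ (succ zero)))))))))
the term's type:
  Eq Nat (succ (succ (succ (succ (succ (succ (succ (succ (succ zero))))))))) (succ (succ (succ (succ (succ (succ (succ (succ (succ zero)))))))))
observation: the leftmost-outermost redex is a beta-redex, and normalization takes 48 steps.
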